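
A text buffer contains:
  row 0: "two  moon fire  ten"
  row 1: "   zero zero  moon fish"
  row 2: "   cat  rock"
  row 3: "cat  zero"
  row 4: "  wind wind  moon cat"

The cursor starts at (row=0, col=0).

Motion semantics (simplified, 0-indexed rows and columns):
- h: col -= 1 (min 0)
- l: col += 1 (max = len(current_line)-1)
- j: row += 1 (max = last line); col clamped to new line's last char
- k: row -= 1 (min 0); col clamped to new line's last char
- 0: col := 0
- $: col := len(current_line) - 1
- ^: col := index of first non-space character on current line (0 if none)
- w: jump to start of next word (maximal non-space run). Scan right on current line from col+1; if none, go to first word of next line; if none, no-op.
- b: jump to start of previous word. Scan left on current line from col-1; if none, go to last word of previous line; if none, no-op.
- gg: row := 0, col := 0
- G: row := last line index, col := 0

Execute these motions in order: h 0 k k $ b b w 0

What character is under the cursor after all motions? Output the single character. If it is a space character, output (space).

Answer: t

Derivation:
After 1 (h): row=0 col=0 char='t'
After 2 (0): row=0 col=0 char='t'
After 3 (k): row=0 col=0 char='t'
After 4 (k): row=0 col=0 char='t'
After 5 ($): row=0 col=18 char='n'
After 6 (b): row=0 col=16 char='t'
After 7 (b): row=0 col=10 char='f'
After 8 (w): row=0 col=16 char='t'
After 9 (0): row=0 col=0 char='t'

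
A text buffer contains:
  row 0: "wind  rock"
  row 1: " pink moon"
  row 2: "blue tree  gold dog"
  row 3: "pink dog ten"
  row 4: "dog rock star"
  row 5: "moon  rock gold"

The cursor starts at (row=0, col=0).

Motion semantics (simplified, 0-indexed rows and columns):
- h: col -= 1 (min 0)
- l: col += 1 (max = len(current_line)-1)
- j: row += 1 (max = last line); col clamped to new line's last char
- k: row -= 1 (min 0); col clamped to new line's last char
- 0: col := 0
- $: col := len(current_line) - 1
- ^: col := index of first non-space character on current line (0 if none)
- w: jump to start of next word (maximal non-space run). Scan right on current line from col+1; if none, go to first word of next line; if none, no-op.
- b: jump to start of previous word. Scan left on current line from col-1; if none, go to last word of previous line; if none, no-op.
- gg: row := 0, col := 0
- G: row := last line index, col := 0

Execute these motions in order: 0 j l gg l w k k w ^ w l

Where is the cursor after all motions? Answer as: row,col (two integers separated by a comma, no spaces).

Answer: 1,7

Derivation:
After 1 (0): row=0 col=0 char='w'
After 2 (j): row=1 col=0 char='_'
After 3 (l): row=1 col=1 char='p'
After 4 (gg): row=0 col=0 char='w'
After 5 (l): row=0 col=1 char='i'
After 6 (w): row=0 col=6 char='r'
After 7 (k): row=0 col=6 char='r'
After 8 (k): row=0 col=6 char='r'
After 9 (w): row=1 col=1 char='p'
After 10 (^): row=1 col=1 char='p'
After 11 (w): row=1 col=6 char='m'
After 12 (l): row=1 col=7 char='o'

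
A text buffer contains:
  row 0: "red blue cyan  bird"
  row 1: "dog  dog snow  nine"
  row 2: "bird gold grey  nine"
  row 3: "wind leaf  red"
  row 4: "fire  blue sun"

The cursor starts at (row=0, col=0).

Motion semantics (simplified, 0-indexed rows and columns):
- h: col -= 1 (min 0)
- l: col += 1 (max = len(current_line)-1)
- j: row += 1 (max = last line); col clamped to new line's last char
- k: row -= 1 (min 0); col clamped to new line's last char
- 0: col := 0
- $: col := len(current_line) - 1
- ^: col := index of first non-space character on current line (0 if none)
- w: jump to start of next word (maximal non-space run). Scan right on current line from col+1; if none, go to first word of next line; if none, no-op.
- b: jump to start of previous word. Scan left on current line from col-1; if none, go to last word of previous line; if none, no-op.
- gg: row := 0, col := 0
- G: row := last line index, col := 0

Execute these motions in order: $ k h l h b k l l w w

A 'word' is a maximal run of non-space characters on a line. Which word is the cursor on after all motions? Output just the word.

After 1 ($): row=0 col=18 char='d'
After 2 (k): row=0 col=18 char='d'
After 3 (h): row=0 col=17 char='r'
After 4 (l): row=0 col=18 char='d'
After 5 (h): row=0 col=17 char='r'
After 6 (b): row=0 col=15 char='b'
After 7 (k): row=0 col=15 char='b'
After 8 (l): row=0 col=16 char='i'
After 9 (l): row=0 col=17 char='r'
After 10 (w): row=1 col=0 char='d'
After 11 (w): row=1 col=5 char='d'

Answer: dog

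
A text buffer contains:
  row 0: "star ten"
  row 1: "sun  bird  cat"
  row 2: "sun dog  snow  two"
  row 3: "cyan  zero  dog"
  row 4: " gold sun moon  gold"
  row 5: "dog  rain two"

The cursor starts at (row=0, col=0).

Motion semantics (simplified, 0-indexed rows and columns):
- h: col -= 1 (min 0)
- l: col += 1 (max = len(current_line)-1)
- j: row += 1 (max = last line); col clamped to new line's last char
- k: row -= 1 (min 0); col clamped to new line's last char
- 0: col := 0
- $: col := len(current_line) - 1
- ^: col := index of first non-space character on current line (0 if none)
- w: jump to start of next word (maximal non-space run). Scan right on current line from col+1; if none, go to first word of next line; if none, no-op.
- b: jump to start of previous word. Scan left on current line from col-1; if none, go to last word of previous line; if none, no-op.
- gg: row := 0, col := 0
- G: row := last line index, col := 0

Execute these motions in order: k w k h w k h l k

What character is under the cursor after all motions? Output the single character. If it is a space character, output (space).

After 1 (k): row=0 col=0 char='s'
After 2 (w): row=0 col=5 char='t'
After 3 (k): row=0 col=5 char='t'
After 4 (h): row=0 col=4 char='_'
After 5 (w): row=0 col=5 char='t'
After 6 (k): row=0 col=5 char='t'
After 7 (h): row=0 col=4 char='_'
After 8 (l): row=0 col=5 char='t'
After 9 (k): row=0 col=5 char='t'

Answer: t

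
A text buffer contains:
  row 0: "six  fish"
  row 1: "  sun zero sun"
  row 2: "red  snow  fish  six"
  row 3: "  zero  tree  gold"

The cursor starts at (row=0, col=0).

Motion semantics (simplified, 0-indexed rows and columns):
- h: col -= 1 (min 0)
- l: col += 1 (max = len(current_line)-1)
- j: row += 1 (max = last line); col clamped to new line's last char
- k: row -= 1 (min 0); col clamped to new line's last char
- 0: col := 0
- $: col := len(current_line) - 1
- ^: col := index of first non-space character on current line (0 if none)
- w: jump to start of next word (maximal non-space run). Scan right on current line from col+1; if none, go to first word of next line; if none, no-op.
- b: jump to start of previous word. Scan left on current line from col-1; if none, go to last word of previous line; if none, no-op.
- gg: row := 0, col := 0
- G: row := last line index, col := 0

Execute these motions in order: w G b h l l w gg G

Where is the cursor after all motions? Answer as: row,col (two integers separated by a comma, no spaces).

Answer: 3,0

Derivation:
After 1 (w): row=0 col=5 char='f'
After 2 (G): row=3 col=0 char='_'
After 3 (b): row=2 col=17 char='s'
After 4 (h): row=2 col=16 char='_'
After 5 (l): row=2 col=17 char='s'
After 6 (l): row=2 col=18 char='i'
After 7 (w): row=3 col=2 char='z'
After 8 (gg): row=0 col=0 char='s'
After 9 (G): row=3 col=0 char='_'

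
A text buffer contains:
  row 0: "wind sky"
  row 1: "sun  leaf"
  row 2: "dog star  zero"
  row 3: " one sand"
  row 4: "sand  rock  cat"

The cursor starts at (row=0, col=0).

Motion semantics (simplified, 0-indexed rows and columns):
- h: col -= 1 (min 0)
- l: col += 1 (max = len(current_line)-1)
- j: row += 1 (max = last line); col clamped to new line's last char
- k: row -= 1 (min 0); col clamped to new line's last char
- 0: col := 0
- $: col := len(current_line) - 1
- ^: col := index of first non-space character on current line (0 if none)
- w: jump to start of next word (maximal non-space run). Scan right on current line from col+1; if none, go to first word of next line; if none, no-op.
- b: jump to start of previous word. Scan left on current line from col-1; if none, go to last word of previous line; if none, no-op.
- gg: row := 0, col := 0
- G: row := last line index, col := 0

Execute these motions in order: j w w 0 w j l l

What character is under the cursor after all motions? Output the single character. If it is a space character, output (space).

Answer: a

Derivation:
After 1 (j): row=1 col=0 char='s'
After 2 (w): row=1 col=5 char='l'
After 3 (w): row=2 col=0 char='d'
After 4 (0): row=2 col=0 char='d'
After 5 (w): row=2 col=4 char='s'
After 6 (j): row=3 col=4 char='_'
After 7 (l): row=3 col=5 char='s'
After 8 (l): row=3 col=6 char='a'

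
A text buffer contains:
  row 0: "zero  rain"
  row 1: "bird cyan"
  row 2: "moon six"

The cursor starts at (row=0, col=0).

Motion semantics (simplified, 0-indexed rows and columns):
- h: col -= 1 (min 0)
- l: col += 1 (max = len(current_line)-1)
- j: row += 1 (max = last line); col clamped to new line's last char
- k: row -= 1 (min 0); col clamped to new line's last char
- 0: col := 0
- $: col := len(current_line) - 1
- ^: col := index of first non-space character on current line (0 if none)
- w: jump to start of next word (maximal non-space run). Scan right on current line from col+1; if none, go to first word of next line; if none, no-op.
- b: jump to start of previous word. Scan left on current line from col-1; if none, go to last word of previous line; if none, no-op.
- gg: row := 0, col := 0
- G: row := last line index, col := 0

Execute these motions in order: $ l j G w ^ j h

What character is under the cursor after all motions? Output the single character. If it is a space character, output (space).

Answer: m

Derivation:
After 1 ($): row=0 col=9 char='n'
After 2 (l): row=0 col=9 char='n'
After 3 (j): row=1 col=8 char='n'
After 4 (G): row=2 col=0 char='m'
After 5 (w): row=2 col=5 char='s'
After 6 (^): row=2 col=0 char='m'
After 7 (j): row=2 col=0 char='m'
After 8 (h): row=2 col=0 char='m'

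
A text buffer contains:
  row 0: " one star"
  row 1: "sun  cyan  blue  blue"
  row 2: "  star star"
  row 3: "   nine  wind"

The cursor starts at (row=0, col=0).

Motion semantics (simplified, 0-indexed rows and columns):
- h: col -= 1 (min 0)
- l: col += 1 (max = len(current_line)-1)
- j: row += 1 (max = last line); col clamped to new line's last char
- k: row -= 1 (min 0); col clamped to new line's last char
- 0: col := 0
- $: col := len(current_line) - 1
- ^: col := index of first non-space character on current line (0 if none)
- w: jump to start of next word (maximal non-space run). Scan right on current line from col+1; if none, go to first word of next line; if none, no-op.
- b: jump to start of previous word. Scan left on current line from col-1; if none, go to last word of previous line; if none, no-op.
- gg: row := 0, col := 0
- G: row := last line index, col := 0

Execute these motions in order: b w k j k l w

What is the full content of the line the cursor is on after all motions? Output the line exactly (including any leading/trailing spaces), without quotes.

After 1 (b): row=0 col=0 char='_'
After 2 (w): row=0 col=1 char='o'
After 3 (k): row=0 col=1 char='o'
After 4 (j): row=1 col=1 char='u'
After 5 (k): row=0 col=1 char='o'
After 6 (l): row=0 col=2 char='n'
After 7 (w): row=0 col=5 char='s'

Answer:  one star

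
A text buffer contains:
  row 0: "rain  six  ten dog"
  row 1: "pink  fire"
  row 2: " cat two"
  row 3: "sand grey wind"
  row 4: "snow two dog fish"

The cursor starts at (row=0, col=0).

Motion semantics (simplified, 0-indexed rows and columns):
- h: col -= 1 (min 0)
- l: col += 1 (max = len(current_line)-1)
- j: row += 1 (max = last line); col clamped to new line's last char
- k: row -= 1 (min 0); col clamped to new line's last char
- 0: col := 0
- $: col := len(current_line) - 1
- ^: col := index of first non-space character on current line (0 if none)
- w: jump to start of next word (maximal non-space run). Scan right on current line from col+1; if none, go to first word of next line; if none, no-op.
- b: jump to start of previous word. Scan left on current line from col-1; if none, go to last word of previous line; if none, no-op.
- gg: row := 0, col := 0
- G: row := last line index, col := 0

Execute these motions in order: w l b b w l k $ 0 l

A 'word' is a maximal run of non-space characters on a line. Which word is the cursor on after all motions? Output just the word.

After 1 (w): row=0 col=6 char='s'
After 2 (l): row=0 col=7 char='i'
After 3 (b): row=0 col=6 char='s'
After 4 (b): row=0 col=0 char='r'
After 5 (w): row=0 col=6 char='s'
After 6 (l): row=0 col=7 char='i'
After 7 (k): row=0 col=7 char='i'
After 8 ($): row=0 col=17 char='g'
After 9 (0): row=0 col=0 char='r'
After 10 (l): row=0 col=1 char='a'

Answer: rain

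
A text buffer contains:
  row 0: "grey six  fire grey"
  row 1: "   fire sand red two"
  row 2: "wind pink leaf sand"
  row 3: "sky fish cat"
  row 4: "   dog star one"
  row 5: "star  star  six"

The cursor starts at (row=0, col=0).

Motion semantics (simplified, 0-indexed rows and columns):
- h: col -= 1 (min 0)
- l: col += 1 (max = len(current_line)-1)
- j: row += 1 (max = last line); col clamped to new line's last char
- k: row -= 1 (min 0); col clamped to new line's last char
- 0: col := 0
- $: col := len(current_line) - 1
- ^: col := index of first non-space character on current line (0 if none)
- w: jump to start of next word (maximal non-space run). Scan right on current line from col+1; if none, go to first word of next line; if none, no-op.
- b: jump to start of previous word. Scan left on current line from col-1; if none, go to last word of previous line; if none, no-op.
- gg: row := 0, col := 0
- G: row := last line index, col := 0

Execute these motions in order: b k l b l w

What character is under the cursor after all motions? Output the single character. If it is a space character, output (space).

Answer: s

Derivation:
After 1 (b): row=0 col=0 char='g'
After 2 (k): row=0 col=0 char='g'
After 3 (l): row=0 col=1 char='r'
After 4 (b): row=0 col=0 char='g'
After 5 (l): row=0 col=1 char='r'
After 6 (w): row=0 col=5 char='s'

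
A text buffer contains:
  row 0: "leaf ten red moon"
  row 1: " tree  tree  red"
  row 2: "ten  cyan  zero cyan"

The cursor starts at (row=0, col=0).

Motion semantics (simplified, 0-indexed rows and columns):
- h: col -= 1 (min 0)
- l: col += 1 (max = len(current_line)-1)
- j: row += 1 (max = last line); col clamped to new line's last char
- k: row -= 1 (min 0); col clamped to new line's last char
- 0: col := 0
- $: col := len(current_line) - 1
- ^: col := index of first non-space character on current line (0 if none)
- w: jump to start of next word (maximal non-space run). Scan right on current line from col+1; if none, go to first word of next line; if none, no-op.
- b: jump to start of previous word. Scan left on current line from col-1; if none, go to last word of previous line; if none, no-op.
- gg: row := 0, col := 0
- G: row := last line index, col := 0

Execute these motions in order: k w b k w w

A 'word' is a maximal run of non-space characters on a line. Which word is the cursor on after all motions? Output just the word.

After 1 (k): row=0 col=0 char='l'
After 2 (w): row=0 col=5 char='t'
After 3 (b): row=0 col=0 char='l'
After 4 (k): row=0 col=0 char='l'
After 5 (w): row=0 col=5 char='t'
After 6 (w): row=0 col=9 char='r'

Answer: red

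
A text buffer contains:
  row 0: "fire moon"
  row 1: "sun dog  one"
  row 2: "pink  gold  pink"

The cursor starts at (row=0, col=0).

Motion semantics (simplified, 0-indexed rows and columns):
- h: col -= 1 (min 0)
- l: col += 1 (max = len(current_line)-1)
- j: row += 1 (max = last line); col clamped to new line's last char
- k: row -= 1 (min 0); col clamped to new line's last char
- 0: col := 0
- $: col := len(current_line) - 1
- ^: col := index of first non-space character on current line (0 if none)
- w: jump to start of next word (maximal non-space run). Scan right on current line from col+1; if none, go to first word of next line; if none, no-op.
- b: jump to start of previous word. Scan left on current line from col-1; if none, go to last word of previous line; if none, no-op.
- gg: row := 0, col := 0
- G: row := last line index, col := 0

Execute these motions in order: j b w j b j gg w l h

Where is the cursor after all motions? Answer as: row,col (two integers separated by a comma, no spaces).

Answer: 0,5

Derivation:
After 1 (j): row=1 col=0 char='s'
After 2 (b): row=0 col=5 char='m'
After 3 (w): row=1 col=0 char='s'
After 4 (j): row=2 col=0 char='p'
After 5 (b): row=1 col=9 char='o'
After 6 (j): row=2 col=9 char='d'
After 7 (gg): row=0 col=0 char='f'
After 8 (w): row=0 col=5 char='m'
After 9 (l): row=0 col=6 char='o'
After 10 (h): row=0 col=5 char='m'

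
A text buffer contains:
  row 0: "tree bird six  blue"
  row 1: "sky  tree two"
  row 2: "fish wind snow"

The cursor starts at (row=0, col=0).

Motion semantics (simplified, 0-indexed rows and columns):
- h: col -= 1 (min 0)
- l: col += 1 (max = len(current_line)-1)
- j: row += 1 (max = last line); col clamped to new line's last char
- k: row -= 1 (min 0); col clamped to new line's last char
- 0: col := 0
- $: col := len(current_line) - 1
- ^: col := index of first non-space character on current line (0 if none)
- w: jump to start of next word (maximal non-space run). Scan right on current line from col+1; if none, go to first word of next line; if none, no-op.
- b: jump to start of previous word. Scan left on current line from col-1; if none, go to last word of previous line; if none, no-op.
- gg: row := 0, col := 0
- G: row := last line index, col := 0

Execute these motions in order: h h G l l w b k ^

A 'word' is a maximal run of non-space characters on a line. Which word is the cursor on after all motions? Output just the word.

After 1 (h): row=0 col=0 char='t'
After 2 (h): row=0 col=0 char='t'
After 3 (G): row=2 col=0 char='f'
After 4 (l): row=2 col=1 char='i'
After 5 (l): row=2 col=2 char='s'
After 6 (w): row=2 col=5 char='w'
After 7 (b): row=2 col=0 char='f'
After 8 (k): row=1 col=0 char='s'
After 9 (^): row=1 col=0 char='s'

Answer: sky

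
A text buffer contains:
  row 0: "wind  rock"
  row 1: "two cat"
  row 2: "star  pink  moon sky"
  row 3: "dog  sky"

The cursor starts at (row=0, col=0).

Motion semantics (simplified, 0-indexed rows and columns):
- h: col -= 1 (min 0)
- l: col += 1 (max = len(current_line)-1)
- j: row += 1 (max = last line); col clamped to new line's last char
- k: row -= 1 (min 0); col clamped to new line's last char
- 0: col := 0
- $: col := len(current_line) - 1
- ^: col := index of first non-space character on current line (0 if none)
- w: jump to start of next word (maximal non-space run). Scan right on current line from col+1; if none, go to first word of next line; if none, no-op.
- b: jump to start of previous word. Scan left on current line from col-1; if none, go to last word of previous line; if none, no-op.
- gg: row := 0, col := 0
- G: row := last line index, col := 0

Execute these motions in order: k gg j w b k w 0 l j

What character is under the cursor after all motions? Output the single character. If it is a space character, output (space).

After 1 (k): row=0 col=0 char='w'
After 2 (gg): row=0 col=0 char='w'
After 3 (j): row=1 col=0 char='t'
After 4 (w): row=1 col=4 char='c'
After 5 (b): row=1 col=0 char='t'
After 6 (k): row=0 col=0 char='w'
After 7 (w): row=0 col=6 char='r'
After 8 (0): row=0 col=0 char='w'
After 9 (l): row=0 col=1 char='i'
After 10 (j): row=1 col=1 char='w'

Answer: w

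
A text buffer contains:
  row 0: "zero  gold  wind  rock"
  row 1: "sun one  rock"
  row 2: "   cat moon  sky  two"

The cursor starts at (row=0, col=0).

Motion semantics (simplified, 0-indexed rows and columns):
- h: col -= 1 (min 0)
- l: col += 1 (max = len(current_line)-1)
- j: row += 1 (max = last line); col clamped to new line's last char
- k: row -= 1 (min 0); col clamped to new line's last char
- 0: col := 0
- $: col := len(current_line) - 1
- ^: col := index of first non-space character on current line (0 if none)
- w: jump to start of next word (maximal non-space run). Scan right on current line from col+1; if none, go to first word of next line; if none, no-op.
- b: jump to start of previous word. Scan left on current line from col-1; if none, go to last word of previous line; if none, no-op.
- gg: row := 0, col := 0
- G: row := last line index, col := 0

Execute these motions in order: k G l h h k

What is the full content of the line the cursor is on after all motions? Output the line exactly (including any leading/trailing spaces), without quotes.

Answer: sun one  rock

Derivation:
After 1 (k): row=0 col=0 char='z'
After 2 (G): row=2 col=0 char='_'
After 3 (l): row=2 col=1 char='_'
After 4 (h): row=2 col=0 char='_'
After 5 (h): row=2 col=0 char='_'
After 6 (k): row=1 col=0 char='s'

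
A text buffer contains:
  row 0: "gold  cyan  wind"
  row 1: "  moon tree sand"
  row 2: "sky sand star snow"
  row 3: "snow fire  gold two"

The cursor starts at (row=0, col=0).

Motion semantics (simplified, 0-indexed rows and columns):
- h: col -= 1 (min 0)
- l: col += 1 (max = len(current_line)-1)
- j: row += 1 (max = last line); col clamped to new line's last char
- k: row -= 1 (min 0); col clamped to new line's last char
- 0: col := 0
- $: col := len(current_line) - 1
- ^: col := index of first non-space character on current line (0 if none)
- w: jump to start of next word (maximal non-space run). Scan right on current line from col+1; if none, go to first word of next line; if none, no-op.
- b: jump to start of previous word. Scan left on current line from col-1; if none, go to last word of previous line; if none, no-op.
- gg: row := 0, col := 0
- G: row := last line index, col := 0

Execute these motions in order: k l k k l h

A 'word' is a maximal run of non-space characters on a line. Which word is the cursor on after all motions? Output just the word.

After 1 (k): row=0 col=0 char='g'
After 2 (l): row=0 col=1 char='o'
After 3 (k): row=0 col=1 char='o'
After 4 (k): row=0 col=1 char='o'
After 5 (l): row=0 col=2 char='l'
After 6 (h): row=0 col=1 char='o'

Answer: gold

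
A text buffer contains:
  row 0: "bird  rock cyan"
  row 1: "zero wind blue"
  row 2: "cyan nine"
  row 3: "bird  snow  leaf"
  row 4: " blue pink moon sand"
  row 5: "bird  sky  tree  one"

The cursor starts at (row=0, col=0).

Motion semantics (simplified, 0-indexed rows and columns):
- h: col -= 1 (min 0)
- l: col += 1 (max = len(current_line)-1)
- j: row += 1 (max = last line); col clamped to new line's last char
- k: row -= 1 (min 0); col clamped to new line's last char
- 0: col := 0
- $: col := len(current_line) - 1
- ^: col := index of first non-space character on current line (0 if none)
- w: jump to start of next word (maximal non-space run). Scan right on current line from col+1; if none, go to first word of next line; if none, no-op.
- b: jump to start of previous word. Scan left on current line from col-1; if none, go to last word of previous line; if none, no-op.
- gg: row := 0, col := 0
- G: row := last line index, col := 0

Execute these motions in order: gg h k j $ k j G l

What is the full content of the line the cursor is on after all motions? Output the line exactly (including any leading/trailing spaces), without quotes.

Answer: bird  sky  tree  one

Derivation:
After 1 (gg): row=0 col=0 char='b'
After 2 (h): row=0 col=0 char='b'
After 3 (k): row=0 col=0 char='b'
After 4 (j): row=1 col=0 char='z'
After 5 ($): row=1 col=13 char='e'
After 6 (k): row=0 col=13 char='a'
After 7 (j): row=1 col=13 char='e'
After 8 (G): row=5 col=0 char='b'
After 9 (l): row=5 col=1 char='i'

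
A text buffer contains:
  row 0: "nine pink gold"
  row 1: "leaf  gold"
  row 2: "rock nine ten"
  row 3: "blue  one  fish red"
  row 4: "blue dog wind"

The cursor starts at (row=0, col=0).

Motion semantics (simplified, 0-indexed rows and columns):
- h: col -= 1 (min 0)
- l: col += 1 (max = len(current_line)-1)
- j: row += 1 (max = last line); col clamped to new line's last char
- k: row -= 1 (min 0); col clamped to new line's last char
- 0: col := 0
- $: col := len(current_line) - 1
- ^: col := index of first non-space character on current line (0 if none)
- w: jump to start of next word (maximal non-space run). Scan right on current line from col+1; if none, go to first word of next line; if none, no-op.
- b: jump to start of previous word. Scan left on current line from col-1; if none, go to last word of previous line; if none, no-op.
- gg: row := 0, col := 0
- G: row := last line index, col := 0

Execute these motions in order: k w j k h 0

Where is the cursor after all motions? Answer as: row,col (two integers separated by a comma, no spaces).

Answer: 0,0

Derivation:
After 1 (k): row=0 col=0 char='n'
After 2 (w): row=0 col=5 char='p'
After 3 (j): row=1 col=5 char='_'
After 4 (k): row=0 col=5 char='p'
After 5 (h): row=0 col=4 char='_'
After 6 (0): row=0 col=0 char='n'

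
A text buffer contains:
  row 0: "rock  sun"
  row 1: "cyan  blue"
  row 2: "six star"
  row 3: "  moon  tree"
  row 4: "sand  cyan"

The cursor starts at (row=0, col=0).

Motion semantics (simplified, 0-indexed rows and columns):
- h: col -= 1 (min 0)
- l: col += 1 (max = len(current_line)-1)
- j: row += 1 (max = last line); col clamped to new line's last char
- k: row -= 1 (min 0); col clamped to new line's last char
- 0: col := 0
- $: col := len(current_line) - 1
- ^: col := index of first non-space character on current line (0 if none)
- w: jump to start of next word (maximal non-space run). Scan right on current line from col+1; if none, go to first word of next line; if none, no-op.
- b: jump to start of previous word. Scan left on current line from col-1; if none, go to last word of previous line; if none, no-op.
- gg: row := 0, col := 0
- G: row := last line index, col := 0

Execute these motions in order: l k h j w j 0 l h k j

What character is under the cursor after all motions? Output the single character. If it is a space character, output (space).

Answer: s

Derivation:
After 1 (l): row=0 col=1 char='o'
After 2 (k): row=0 col=1 char='o'
After 3 (h): row=0 col=0 char='r'
After 4 (j): row=1 col=0 char='c'
After 5 (w): row=1 col=6 char='b'
After 6 (j): row=2 col=6 char='a'
After 7 (0): row=2 col=0 char='s'
After 8 (l): row=2 col=1 char='i'
After 9 (h): row=2 col=0 char='s'
After 10 (k): row=1 col=0 char='c'
After 11 (j): row=2 col=0 char='s'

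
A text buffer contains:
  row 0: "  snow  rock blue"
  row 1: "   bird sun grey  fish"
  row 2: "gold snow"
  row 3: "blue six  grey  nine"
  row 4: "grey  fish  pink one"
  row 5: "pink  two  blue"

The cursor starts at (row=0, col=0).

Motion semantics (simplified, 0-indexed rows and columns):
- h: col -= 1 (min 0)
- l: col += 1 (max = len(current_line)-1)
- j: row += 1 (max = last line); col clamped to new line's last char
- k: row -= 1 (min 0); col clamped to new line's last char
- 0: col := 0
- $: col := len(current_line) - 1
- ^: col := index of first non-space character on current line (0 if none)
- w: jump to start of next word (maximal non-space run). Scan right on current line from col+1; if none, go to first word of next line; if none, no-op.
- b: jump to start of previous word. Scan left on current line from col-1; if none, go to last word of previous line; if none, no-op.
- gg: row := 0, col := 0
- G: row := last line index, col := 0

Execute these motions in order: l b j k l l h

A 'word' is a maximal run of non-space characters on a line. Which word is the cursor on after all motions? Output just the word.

Answer: snow

Derivation:
After 1 (l): row=0 col=1 char='_'
After 2 (b): row=0 col=1 char='_'
After 3 (j): row=1 col=1 char='_'
After 4 (k): row=0 col=1 char='_'
After 5 (l): row=0 col=2 char='s'
After 6 (l): row=0 col=3 char='n'
After 7 (h): row=0 col=2 char='s'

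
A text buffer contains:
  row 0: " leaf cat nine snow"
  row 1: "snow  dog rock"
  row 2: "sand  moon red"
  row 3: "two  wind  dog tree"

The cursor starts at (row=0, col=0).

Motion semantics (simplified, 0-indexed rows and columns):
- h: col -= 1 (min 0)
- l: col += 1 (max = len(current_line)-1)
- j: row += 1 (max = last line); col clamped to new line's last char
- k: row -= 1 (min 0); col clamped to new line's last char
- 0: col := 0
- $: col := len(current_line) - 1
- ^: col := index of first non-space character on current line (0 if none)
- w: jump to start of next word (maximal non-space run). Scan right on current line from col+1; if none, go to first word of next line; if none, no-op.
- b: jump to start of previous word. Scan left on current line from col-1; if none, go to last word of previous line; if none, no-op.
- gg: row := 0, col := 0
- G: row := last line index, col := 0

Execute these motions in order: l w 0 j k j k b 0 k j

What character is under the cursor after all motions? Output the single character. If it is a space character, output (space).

After 1 (l): row=0 col=1 char='l'
After 2 (w): row=0 col=6 char='c'
After 3 (0): row=0 col=0 char='_'
After 4 (j): row=1 col=0 char='s'
After 5 (k): row=0 col=0 char='_'
After 6 (j): row=1 col=0 char='s'
After 7 (k): row=0 col=0 char='_'
After 8 (b): row=0 col=0 char='_'
After 9 (0): row=0 col=0 char='_'
After 10 (k): row=0 col=0 char='_'
After 11 (j): row=1 col=0 char='s'

Answer: s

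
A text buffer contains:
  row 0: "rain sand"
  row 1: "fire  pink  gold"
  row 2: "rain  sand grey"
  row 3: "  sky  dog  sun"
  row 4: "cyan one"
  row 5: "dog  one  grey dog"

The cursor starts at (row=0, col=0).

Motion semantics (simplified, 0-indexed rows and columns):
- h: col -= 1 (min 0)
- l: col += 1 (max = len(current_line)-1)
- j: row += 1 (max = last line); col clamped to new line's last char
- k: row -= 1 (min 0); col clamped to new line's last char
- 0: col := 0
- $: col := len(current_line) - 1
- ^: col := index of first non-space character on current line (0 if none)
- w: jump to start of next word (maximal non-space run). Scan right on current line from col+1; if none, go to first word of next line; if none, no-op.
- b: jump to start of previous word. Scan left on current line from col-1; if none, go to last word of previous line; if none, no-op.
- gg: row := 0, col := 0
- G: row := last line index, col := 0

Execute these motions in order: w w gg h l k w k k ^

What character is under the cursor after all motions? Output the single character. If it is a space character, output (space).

Answer: r

Derivation:
After 1 (w): row=0 col=5 char='s'
After 2 (w): row=1 col=0 char='f'
After 3 (gg): row=0 col=0 char='r'
After 4 (h): row=0 col=0 char='r'
After 5 (l): row=0 col=1 char='a'
After 6 (k): row=0 col=1 char='a'
After 7 (w): row=0 col=5 char='s'
After 8 (k): row=0 col=5 char='s'
After 9 (k): row=0 col=5 char='s'
After 10 (^): row=0 col=0 char='r'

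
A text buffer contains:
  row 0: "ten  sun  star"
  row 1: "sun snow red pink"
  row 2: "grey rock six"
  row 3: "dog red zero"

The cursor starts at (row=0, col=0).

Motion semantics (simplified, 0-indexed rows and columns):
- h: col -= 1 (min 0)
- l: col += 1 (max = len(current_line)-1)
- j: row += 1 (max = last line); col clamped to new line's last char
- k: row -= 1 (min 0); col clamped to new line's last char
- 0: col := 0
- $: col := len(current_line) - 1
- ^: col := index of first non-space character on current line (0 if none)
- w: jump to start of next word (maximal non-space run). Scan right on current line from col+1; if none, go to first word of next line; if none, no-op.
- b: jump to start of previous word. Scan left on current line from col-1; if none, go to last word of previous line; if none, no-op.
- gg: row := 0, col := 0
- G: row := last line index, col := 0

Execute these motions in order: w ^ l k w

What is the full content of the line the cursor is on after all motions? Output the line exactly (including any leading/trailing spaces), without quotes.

After 1 (w): row=0 col=5 char='s'
After 2 (^): row=0 col=0 char='t'
After 3 (l): row=0 col=1 char='e'
After 4 (k): row=0 col=1 char='e'
After 5 (w): row=0 col=5 char='s'

Answer: ten  sun  star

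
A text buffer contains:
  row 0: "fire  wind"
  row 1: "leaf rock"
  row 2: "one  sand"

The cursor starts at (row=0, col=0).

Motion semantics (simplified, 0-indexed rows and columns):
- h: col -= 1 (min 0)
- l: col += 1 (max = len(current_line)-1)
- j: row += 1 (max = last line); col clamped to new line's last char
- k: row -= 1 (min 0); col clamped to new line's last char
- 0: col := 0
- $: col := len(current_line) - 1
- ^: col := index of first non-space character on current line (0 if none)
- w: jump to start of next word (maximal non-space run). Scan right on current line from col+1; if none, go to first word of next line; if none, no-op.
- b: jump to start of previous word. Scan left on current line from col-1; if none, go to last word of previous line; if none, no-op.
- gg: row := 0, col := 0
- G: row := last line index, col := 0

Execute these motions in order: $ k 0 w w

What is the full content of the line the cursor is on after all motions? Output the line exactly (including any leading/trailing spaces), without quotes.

After 1 ($): row=0 col=9 char='d'
After 2 (k): row=0 col=9 char='d'
After 3 (0): row=0 col=0 char='f'
After 4 (w): row=0 col=6 char='w'
After 5 (w): row=1 col=0 char='l'

Answer: leaf rock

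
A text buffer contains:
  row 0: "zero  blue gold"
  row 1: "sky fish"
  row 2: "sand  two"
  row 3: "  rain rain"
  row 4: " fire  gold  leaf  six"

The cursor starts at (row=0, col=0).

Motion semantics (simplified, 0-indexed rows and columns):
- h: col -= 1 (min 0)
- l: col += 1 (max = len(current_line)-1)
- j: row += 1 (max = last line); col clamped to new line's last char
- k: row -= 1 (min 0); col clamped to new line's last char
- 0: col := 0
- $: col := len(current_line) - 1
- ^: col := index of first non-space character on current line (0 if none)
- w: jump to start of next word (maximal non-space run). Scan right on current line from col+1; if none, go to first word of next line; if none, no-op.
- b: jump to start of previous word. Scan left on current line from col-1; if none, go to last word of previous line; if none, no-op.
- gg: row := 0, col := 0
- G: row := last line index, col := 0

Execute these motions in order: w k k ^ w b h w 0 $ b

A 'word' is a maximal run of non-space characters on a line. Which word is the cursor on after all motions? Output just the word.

Answer: gold

Derivation:
After 1 (w): row=0 col=6 char='b'
After 2 (k): row=0 col=6 char='b'
After 3 (k): row=0 col=6 char='b'
After 4 (^): row=0 col=0 char='z'
After 5 (w): row=0 col=6 char='b'
After 6 (b): row=0 col=0 char='z'
After 7 (h): row=0 col=0 char='z'
After 8 (w): row=0 col=6 char='b'
After 9 (0): row=0 col=0 char='z'
After 10 ($): row=0 col=14 char='d'
After 11 (b): row=0 col=11 char='g'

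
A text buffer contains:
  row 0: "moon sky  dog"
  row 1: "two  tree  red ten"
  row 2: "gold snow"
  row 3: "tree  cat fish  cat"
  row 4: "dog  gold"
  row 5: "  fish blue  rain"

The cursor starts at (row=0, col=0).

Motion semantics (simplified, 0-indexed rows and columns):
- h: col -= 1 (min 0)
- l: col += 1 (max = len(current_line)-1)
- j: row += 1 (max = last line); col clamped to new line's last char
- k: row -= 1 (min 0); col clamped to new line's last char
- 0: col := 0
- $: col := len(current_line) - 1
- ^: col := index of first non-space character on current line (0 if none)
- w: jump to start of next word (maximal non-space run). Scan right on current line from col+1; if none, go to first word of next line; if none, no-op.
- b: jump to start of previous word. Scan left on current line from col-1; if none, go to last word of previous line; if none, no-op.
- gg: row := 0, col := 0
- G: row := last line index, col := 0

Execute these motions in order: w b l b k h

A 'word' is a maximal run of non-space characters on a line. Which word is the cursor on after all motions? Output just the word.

Answer: moon

Derivation:
After 1 (w): row=0 col=5 char='s'
After 2 (b): row=0 col=0 char='m'
After 3 (l): row=0 col=1 char='o'
After 4 (b): row=0 col=0 char='m'
After 5 (k): row=0 col=0 char='m'
After 6 (h): row=0 col=0 char='m'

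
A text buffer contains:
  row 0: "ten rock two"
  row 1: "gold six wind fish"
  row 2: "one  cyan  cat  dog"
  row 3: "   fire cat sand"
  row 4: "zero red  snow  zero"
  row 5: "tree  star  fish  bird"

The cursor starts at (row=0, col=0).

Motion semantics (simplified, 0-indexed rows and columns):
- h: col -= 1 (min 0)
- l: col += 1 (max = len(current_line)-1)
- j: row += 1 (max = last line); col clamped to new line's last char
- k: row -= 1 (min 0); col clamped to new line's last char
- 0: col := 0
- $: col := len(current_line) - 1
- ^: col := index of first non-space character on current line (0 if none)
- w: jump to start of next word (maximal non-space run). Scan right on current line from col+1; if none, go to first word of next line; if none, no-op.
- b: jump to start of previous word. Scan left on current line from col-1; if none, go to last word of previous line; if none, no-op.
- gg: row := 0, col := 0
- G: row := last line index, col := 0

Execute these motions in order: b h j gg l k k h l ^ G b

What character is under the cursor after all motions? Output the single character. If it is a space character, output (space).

After 1 (b): row=0 col=0 char='t'
After 2 (h): row=0 col=0 char='t'
After 3 (j): row=1 col=0 char='g'
After 4 (gg): row=0 col=0 char='t'
After 5 (l): row=0 col=1 char='e'
After 6 (k): row=0 col=1 char='e'
After 7 (k): row=0 col=1 char='e'
After 8 (h): row=0 col=0 char='t'
After 9 (l): row=0 col=1 char='e'
After 10 (^): row=0 col=0 char='t'
After 11 (G): row=5 col=0 char='t'
After 12 (b): row=4 col=16 char='z'

Answer: z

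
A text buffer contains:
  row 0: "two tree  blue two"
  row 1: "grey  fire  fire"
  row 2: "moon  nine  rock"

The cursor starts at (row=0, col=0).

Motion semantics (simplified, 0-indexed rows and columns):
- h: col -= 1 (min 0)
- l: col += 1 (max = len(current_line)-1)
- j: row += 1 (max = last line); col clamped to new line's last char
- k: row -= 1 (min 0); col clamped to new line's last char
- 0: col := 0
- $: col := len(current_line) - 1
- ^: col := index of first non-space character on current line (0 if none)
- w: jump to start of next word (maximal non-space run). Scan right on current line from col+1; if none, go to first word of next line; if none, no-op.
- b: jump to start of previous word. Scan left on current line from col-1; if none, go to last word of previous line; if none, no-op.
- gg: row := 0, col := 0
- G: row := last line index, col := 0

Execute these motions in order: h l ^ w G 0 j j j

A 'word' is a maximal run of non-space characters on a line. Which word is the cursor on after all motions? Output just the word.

After 1 (h): row=0 col=0 char='t'
After 2 (l): row=0 col=1 char='w'
After 3 (^): row=0 col=0 char='t'
After 4 (w): row=0 col=4 char='t'
After 5 (G): row=2 col=0 char='m'
After 6 (0): row=2 col=0 char='m'
After 7 (j): row=2 col=0 char='m'
After 8 (j): row=2 col=0 char='m'
After 9 (j): row=2 col=0 char='m'

Answer: moon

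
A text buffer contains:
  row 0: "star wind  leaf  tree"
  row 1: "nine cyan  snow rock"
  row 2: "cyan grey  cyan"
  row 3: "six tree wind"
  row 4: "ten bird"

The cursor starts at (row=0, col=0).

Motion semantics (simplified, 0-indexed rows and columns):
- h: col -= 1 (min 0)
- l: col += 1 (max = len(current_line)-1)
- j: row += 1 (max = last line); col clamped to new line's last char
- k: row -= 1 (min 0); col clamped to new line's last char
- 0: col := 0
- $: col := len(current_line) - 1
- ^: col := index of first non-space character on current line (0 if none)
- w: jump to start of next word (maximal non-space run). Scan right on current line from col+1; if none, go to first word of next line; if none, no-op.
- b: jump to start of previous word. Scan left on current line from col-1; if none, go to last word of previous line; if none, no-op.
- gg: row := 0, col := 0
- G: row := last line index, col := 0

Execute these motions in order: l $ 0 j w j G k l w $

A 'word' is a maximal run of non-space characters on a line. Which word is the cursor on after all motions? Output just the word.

Answer: wind

Derivation:
After 1 (l): row=0 col=1 char='t'
After 2 ($): row=0 col=20 char='e'
After 3 (0): row=0 col=0 char='s'
After 4 (j): row=1 col=0 char='n'
After 5 (w): row=1 col=5 char='c'
After 6 (j): row=2 col=5 char='g'
After 7 (G): row=4 col=0 char='t'
After 8 (k): row=3 col=0 char='s'
After 9 (l): row=3 col=1 char='i'
After 10 (w): row=3 col=4 char='t'
After 11 ($): row=3 col=12 char='d'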